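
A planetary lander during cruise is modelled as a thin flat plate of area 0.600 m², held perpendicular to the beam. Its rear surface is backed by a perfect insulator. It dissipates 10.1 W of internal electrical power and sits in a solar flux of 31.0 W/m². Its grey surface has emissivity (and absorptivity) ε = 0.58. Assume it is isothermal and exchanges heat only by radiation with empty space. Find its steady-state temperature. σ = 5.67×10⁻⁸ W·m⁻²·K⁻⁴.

At steady state, absorbed solar power + internal power = radiated power.
Absorbed: α·S·A_cross = 0.58·31.0·0.6000 = 10.79 W (cross-section A).
Total input = 10.79 + 10.1 = 20.89 W.
Radiated: εσ·A_surf·T⁴ with A_surf = A = 0.6000 m².
T⁴ = 20.89/(0.58·5.67×10⁻⁸·0.6000) = 1.059×10⁹ K⁴.

T ≈ 180 K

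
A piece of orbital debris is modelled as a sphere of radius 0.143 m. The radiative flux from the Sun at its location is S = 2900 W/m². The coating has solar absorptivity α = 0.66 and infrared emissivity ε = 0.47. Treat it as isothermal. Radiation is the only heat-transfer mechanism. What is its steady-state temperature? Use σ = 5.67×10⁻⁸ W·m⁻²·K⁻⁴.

At equilibrium, absorbed power = emitted power.
Absorbing cross-section = πr² = 0.06424 m²; emitting surface = 4πr² = 0.2570 m² (ratio 4).
αS·A_cross = εσ·A_surf·T⁴  ⇒  T⁴ = αS/(ε·4σ).
T⁴ = 0.660·2900/(0.47·4·5.67×10⁻⁸) = 1.796×10¹⁰ K⁴.
T = (1.796×10¹⁰)^(1/4).

T ≈ 366 K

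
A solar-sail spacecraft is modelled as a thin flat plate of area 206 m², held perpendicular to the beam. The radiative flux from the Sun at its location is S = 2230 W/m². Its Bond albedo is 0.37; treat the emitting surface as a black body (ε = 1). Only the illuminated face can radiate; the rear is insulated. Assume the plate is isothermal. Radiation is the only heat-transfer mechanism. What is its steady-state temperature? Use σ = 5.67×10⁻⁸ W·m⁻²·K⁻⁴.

T ≈ 397 K

At equilibrium, absorbed power = emitted power.
Absorbing cross-section = A = 206.0 m²; emitting surface = A = 206.0 m² (ratio 1).
(1−a)S·A_cross = εσ·A_surf·T⁴  ⇒  T⁴ = (1−a)S/(1σ).
T⁴ = 0.630·2230/(1·5.67×10⁻⁸) = 2.478×10¹⁰ K⁴.
T = (2.478×10¹⁰)^(1/4).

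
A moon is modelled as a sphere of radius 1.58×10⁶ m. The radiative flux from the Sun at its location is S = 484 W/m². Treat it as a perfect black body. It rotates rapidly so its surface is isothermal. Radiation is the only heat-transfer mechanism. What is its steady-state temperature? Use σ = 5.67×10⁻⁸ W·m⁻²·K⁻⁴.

At equilibrium, absorbed power = emitted power.
Absorbing cross-section = πr² = 7.843×10¹² m²; emitting surface = 4πr² = 3.137×10¹³ m² (ratio 4).
S·A_cross = εσ·A_surf·T⁴  ⇒  T⁴ = S/(4σ).
T⁴ = 1.00·484/(4·5.67×10⁻⁸) = 2.134×10⁹ K⁴.
T = (2.134×10⁹)^(1/4).

T ≈ 215 K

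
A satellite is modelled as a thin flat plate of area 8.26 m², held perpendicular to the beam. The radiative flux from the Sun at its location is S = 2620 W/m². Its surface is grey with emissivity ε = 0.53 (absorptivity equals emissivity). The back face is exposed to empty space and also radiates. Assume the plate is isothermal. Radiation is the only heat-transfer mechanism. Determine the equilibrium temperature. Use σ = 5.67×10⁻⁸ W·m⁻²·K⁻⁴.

T ≈ 390 K

At equilibrium, absorbed power = emitted power.
Absorbing cross-section = A = 8.260 m²; emitting surface = 2A = 16.52 m² (ratio 2).
εS·A_cross = εσ·A_surf·T⁴  ⇒  T⁴ = S/(2σ)   (ε cancels).
T⁴ = 2620/(2·5.67×10⁻⁸) = 2.310×10¹⁰ K⁴.
T = (2.310×10¹⁰)^(1/4).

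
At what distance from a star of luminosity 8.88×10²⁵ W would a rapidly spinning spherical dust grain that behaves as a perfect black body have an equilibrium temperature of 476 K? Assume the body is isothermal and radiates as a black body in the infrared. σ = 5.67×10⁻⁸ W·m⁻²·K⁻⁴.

d ≈ 2.46×10¹⁰ m

For an isothermal black-emitting sphere, (1−a)S·πr² = σ·4πr²·T⁴ ⇒ S = 4σT⁴/(1−a).
S = 4·5.67×10⁻⁸·(476)⁴/1.00 = 11640 W/m².
Flux falls as S = L/(4πd²), so d = √(L/(4πS)) = √(8.88×10²⁵/(4π·11640)).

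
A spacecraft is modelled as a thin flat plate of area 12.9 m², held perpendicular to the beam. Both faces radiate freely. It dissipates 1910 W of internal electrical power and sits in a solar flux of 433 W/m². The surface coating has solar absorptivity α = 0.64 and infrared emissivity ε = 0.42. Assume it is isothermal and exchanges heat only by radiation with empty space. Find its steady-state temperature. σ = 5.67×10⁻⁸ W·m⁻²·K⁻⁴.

At steady state, absorbed solar power + internal power = radiated power.
Absorbed: α·S·A_cross = 0.64·433·12.90 = 3575 W (cross-section A).
Total input = 3575 + 1910 = 5485 W.
Radiated: εσ·A_surf·T⁴ with A_surf = 2A = 25.80 m².
T⁴ = 5485/(0.42·5.67×10⁻⁸·25.80) = 8.927×10⁹ K⁴.

T ≈ 307 K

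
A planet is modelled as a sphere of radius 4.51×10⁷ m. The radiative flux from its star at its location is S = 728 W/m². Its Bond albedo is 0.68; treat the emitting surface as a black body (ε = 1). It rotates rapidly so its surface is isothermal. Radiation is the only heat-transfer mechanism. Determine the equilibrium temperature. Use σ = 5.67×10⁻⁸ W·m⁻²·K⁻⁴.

T ≈ 179 K

At equilibrium, absorbed power = emitted power.
Absorbing cross-section = πr² = 6.390×10¹⁵ m²; emitting surface = 4πr² = 2.556×10¹⁶ m² (ratio 4).
(1−a)S·A_cross = εσ·A_surf·T⁴  ⇒  T⁴ = (1−a)S/(4σ).
T⁴ = 0.320·728/(4·5.67×10⁻⁸) = 1.027×10⁹ K⁴.
T = (1.027×10⁹)^(1/4).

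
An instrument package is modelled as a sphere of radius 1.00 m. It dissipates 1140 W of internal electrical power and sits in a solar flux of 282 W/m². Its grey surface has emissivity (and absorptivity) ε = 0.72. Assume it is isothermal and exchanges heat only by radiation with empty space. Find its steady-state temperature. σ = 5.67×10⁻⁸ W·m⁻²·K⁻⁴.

T ≈ 243 K

At steady state, absorbed solar power + internal power = radiated power.
Absorbed: α·S·A_cross = 0.72·282·3.142 = 637.9 W (cross-section πr²).
Total input = 637.9 + 1140 = 1778 W.
Radiated: εσ·A_surf·T⁴ with A_surf = 4πr² = 12.57 m².
T⁴ = 1778/(0.72·5.67×10⁻⁸·12.57) = 3.466×10⁹ K⁴.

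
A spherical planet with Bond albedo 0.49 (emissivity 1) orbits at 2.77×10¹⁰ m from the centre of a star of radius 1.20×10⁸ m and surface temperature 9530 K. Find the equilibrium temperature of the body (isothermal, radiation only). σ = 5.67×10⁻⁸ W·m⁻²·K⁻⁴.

T ≈ 375 K

The star's surface emits σT_*⁴; at distance d the flux is S = σT_*⁴(R_*/d)².
S = 5.67×10⁻⁸·(9530)⁴·(1.20×10⁸/2.77×10¹⁰)² = 8777 W/m².
For an isothermal sphere T⁴ = (1−a)S/(4σ) = 1.974×10¹⁰ K⁴.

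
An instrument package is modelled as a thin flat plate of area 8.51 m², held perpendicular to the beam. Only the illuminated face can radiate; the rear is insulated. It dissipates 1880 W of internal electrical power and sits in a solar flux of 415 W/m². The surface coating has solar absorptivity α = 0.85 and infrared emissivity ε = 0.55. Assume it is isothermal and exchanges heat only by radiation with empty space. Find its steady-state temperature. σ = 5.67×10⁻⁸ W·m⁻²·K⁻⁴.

At steady state, absorbed solar power + internal power = radiated power.
Absorbed: α·S·A_cross = 0.85·415·8.510 = 3002 W (cross-section A).
Total input = 3002 + 1880 = 4882 W.
Radiated: εσ·A_surf·T⁴ with A_surf = A = 8.510 m².
T⁴ = 4882/(0.55·5.67×10⁻⁸·8.510) = 1.840×10¹⁰ K⁴.

T ≈ 368 K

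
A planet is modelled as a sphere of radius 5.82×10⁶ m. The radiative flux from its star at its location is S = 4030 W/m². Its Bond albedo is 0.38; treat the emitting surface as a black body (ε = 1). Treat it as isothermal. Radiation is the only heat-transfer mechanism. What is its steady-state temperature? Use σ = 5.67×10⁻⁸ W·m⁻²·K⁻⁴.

T ≈ 324 K

At equilibrium, absorbed power = emitted power.
Absorbing cross-section = πr² = 1.064×10¹⁴ m²; emitting surface = 4πr² = 4.257×10¹⁴ m² (ratio 4).
(1−a)S·A_cross = εσ·A_surf·T⁴  ⇒  T⁴ = (1−a)S/(4σ).
T⁴ = 0.620·4030/(4·5.67×10⁻⁸) = 1.102×10¹⁰ K⁴.
T = (1.102×10¹⁰)^(1/4).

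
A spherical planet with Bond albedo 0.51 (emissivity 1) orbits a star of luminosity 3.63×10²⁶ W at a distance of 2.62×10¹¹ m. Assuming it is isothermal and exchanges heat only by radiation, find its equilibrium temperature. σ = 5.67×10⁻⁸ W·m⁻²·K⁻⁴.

First find the stellar flux at distance d: S = L/(4πd²) = 3.63×10²⁶/(4π·(2.62×10¹¹)²) = 420.8 W/m².
For an isothermal sphere, absorbed (1−a)S·πr² = emitted σ·4πr²·T⁴, so T⁴ = (1−a)S/(4σ).
T⁴ = 0.490·420.8/(4·5.67×10⁻⁸) = 9.092×10⁸ K⁴.

T ≈ 174 K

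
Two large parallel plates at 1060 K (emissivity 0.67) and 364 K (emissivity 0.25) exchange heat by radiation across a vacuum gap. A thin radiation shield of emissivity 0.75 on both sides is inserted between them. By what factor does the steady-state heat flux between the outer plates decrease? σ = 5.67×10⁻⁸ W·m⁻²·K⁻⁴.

factor ≈ 1.37

Without shield: q₀ = σΔ(T⁴)/(1/ε₁+1/ε₂−1) with denominator 4.493.
With shield the two gaps are in series; the resistances add: (1/ε₁+1/ε_s−1)+(1/ε_s+1/ε₂−1) = 1.826+4.333 = 6.159.
Heat-flux ratio q₀/q = 6.159/4.493.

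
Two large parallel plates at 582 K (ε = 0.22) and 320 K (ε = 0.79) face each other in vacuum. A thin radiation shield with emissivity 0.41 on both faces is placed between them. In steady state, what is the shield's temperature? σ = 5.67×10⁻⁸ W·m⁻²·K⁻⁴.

In steady state the net flux on the hot side equals that on the cold side.
σ(T₁⁴−T_s⁴)/D₁ = σ(T_s⁴−T₂⁴)/D₂, with D₁ = 1/ε₁+1/ε_s−1 = 5.984, D₂ = 1/ε_s+1/ε₂−1 = 2.705.
Solve for T_s⁴: T_s⁴ = (D₂·T₁⁴ + D₁·T₂⁴)/(D₁+D₂) = 4.294×10¹⁰ K⁴.

T_s ≈ 455 K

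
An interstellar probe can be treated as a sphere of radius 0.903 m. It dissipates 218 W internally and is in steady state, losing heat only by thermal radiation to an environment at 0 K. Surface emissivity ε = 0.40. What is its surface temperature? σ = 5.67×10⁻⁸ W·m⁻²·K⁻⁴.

T ≈ 175 K

Steady state: internal power = radiated power, P = εσA T⁴.
Radiating area A = 4πr² = 10.25 m².
T⁴ = P/(εσA) = 218/(0.40·5.67×10⁻⁸·10.25) = 9.381×10⁸ K⁴.
T = (9.381×10⁸)^(1/4).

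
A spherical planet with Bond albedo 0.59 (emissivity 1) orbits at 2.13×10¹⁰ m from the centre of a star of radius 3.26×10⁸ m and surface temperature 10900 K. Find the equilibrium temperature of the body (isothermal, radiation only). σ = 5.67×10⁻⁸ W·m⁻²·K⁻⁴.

T ≈ 763 K

The star's surface emits σT_*⁴; at distance d the flux is S = σT_*⁴(R_*/d)².
S = 5.67×10⁻⁸·(10900)⁴·(3.26×10⁸/2.13×10¹⁰)² = 1.875×10⁵ W/m².
For an isothermal sphere T⁴ = (1−a)S/(4σ) = 3.389×10¹¹ K⁴.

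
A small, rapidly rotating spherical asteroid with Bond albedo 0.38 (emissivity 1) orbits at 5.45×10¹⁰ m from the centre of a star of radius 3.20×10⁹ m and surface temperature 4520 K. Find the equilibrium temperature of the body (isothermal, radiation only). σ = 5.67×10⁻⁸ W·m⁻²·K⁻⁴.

The star's surface emits σT_*⁴; at distance d the flux is S = σT_*⁴(R_*/d)².
S = 5.67×10⁻⁸·(4520)⁴·(3.20×10⁹/5.45×10¹⁰)² = 81590 W/m².
For an isothermal sphere T⁴ = (1−a)S/(4σ) = 2.230×10¹¹ K⁴.

T ≈ 687 K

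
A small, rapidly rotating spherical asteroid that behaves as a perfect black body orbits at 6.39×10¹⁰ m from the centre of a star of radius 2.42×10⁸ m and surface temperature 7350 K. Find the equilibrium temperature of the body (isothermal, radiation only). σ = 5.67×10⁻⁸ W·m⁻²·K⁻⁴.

The star's surface emits σT_*⁴; at distance d the flux is S = σT_*⁴(R_*/d)².
S = 5.67×10⁻⁸·(7350)⁴·(2.42×10⁸/6.39×10¹⁰)² = 2373 W/m².
For an isothermal sphere T⁴ = (1−a)S/(4σ) = 1.046×10¹⁰ K⁴.

T ≈ 320 K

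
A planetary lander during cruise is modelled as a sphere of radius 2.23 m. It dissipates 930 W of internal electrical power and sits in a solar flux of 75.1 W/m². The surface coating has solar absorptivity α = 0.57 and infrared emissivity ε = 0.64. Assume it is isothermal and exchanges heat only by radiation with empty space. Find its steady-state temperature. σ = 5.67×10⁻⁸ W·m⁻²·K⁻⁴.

At steady state, absorbed solar power + internal power = radiated power.
Absorbed: α·S·A_cross = 0.57·75.1·15.62 = 668.8 W (cross-section πr²).
Total input = 668.8 + 930 = 1599 W.
Radiated: εσ·A_surf·T⁴ with A_surf = 4πr² = 62.49 m².
T⁴ = 1599/(0.64·5.67×10⁻⁸·62.49) = 7.050×10⁸ K⁴.

T ≈ 163 K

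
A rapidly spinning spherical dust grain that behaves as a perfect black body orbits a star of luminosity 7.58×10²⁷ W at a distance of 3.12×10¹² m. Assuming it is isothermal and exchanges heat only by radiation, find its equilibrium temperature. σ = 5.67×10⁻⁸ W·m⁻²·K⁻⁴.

T ≈ 129 K

First find the stellar flux at distance d: S = L/(4πd²) = 7.58×10²⁷/(4π·(3.12×10¹²)²) = 61.97 W/m².
For an isothermal sphere, absorbed (1−a)S·πr² = emitted σ·4πr²·T⁴, so T⁴ = (1−a)S/(4σ).
T⁴ = 1.00·61.97/(4·5.67×10⁻⁸) = 2.732×10⁸ K⁴.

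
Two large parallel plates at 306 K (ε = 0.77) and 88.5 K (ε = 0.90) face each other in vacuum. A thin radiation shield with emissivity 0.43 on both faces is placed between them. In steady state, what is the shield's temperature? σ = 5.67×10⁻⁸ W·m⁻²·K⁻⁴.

In steady state the net flux on the hot side equals that on the cold side.
σ(T₁⁴−T_s⁴)/D₁ = σ(T_s⁴−T₂⁴)/D₂, with D₁ = 1/ε₁+1/ε_s−1 = 2.624, D₂ = 1/ε_s+1/ε₂−1 = 2.437.
Solve for T_s⁴: T_s⁴ = (D₂·T₁⁴ + D₁·T₂⁴)/(D₁+D₂) = 4.253×10⁹ K⁴.

T_s ≈ 255 K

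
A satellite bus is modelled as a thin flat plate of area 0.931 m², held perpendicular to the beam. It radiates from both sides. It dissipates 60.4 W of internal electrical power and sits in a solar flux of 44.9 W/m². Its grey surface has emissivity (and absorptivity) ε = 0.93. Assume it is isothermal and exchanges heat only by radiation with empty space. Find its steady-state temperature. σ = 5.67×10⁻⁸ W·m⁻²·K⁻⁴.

At steady state, absorbed solar power + internal power = radiated power.
Absorbed: α·S·A_cross = 0.93·44.9·0.9310 = 38.88 W (cross-section A).
Total input = 38.88 + 60.4 = 99.28 W.
Radiated: εσ·A_surf·T⁴ with A_surf = 2A = 1.862 m².
T⁴ = 99.28/(0.93·5.67×10⁻⁸·1.862) = 1.011×10⁹ K⁴.

T ≈ 178 K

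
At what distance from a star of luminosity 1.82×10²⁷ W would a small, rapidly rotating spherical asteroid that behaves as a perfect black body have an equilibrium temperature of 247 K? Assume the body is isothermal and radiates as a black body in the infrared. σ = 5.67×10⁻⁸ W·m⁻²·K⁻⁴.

For an isothermal black-emitting sphere, (1−a)S·πr² = σ·4πr²·T⁴ ⇒ S = 4σT⁴/(1−a).
S = 4·5.67×10⁻⁸·(247)⁴/1.00 = 844.2 W/m².
Flux falls as S = L/(4πd²), so d = √(L/(4πS)) = √(1.82×10²⁷/(4π·844.2)).

d ≈ 4.14×10¹¹ m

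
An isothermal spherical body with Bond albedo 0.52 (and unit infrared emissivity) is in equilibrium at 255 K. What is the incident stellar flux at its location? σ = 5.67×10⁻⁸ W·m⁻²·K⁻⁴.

(1−a)S·πr² = σ·4πr²·T⁴ ⇒ S = 4σT⁴/(1−a).
S = 4·5.67×10⁻⁸·4.228×10⁹/0.480.

S ≈ 2000 W/m²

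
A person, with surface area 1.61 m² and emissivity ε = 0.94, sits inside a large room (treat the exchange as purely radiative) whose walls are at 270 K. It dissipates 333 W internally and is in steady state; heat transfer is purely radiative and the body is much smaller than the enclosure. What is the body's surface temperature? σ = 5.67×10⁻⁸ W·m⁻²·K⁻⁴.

For a small grey body in a large enclosure, net radiated power = εσA(T⁴ − T_w⁴).
Steady state: P = εσA(T⁴ − T_w⁴) with A = 1.61 m².
T⁴ = P/(εσA) + T_w⁴ = 333/(0.94·5.67×10⁻⁸·1.610) + (270)⁴
    = 3.881×10⁹ + 5.314×10⁹ = 9.195×10⁹ K⁴.

T ≈ 310 K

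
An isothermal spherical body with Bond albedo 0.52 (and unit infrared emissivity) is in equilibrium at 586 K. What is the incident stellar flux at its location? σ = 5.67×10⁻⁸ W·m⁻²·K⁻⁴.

S ≈ 55700 W/m²

(1−a)S·πr² = σ·4πr²·T⁴ ⇒ S = 4σT⁴/(1−a).
S = 4·5.67×10⁻⁸·1.179×10¹¹/0.480.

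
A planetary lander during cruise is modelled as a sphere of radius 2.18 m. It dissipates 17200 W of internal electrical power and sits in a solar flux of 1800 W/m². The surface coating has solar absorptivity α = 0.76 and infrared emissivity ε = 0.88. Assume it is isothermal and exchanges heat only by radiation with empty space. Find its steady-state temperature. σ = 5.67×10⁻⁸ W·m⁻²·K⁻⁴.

T ≈ 335 K

At steady state, absorbed solar power + internal power = radiated power.
Absorbed: α·S·A_cross = 0.76·1800·14.93 = 20420 W (cross-section πr²).
Total input = 20420 + 17200 = 37620 W.
Radiated: εσ·A_surf·T⁴ with A_surf = 4πr² = 59.72 m².
T⁴ = 37620/(0.88·5.67×10⁻⁸·59.72) = 1.263×10¹⁰ K⁴.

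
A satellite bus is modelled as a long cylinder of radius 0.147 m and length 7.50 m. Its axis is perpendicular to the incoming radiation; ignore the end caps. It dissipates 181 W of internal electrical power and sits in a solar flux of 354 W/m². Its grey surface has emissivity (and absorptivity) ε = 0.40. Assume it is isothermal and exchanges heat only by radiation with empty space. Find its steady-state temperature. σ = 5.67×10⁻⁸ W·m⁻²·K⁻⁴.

At steady state, absorbed solar power + internal power = radiated power.
Absorbed: α·S·A_cross = 0.40·354·2.205 = 312.2 W (cross-section 2rL).
Total input = 312.2 + 181 = 493.2 W.
Radiated: εσ·A_surf·T⁴ with A_surf = 2πrL = 6.927 m².
T⁴ = 493.2/(0.40·5.67×10⁻⁸·6.927) = 3.139×10⁹ K⁴.

T ≈ 237 K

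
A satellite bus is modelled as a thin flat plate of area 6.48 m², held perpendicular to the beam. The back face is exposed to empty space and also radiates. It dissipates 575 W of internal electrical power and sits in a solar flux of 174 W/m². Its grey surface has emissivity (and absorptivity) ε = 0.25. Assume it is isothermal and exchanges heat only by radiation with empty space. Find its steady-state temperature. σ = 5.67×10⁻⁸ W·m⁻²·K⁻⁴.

At steady state, absorbed solar power + internal power = radiated power.
Absorbed: α·S·A_cross = 0.25·174·6.480 = 281.9 W (cross-section A).
Total input = 281.9 + 575 = 856.9 W.
Radiated: εσ·A_surf·T⁴ with A_surf = 2A = 12.96 m².
T⁴ = 856.9/(0.25·5.67×10⁻⁸·12.96) = 4.664×10⁹ K⁴.

T ≈ 261 K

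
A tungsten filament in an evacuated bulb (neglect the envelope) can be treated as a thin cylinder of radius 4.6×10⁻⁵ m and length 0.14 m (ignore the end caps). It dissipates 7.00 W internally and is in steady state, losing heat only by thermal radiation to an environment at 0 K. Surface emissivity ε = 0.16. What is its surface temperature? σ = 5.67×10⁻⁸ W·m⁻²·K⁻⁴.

Steady state: internal power = radiated power, P = εσA T⁴.
Radiating area A = 2πrL = 4.046×10⁻⁵ m².
T⁴ = P/(εσA) = 7.00/(0.16·5.67×10⁻⁸·4.046×10⁻⁵) = 1.907×10¹³ K⁴.
T = (1.907×10¹³)^(1/4).

T ≈ 2090 K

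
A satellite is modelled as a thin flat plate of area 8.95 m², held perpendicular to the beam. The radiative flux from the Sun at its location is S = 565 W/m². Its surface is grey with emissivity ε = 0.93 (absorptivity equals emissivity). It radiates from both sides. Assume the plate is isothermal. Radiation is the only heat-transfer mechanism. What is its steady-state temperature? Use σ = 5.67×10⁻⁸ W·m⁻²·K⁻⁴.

At equilibrium, absorbed power = emitted power.
Absorbing cross-section = A = 8.950 m²; emitting surface = 2A = 17.90 m² (ratio 2).
εS·A_cross = εσ·A_surf·T⁴  ⇒  T⁴ = S/(2σ)   (ε cancels).
T⁴ = 565/(2·5.67×10⁻⁸) = 4.982×10⁹ K⁴.
T = (4.982×10⁹)^(1/4).

T ≈ 266 K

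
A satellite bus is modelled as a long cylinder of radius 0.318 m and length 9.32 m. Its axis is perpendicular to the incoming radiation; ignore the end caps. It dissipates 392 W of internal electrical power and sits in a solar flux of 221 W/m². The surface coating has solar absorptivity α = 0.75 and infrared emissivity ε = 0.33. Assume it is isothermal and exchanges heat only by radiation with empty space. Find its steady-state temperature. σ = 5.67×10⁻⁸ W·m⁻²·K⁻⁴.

At steady state, absorbed solar power + internal power = radiated power.
Absorbed: α·S·A_cross = 0.75·221·5.928 = 982.5 W (cross-section 2rL).
Total input = 982.5 + 392 = 1374 W.
Radiated: εσ·A_surf·T⁴ with A_surf = 2πrL = 18.62 m².
T⁴ = 1374/(0.33·5.67×10⁻⁸·18.62) = 3.945×10⁹ K⁴.

T ≈ 251 K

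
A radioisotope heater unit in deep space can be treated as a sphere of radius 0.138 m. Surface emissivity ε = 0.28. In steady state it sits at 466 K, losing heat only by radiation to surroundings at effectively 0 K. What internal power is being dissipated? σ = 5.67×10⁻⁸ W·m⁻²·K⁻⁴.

P ≈ 179 W

Steady state: P = εσA T⁴.
A = 4πr² = 0.2393 m²; T⁴ = (466)⁴ = 4.716×10¹⁰ K⁴.
P = 0.28 × 5.67×10⁻⁸ × 0.2393 × 4.716×10¹⁰.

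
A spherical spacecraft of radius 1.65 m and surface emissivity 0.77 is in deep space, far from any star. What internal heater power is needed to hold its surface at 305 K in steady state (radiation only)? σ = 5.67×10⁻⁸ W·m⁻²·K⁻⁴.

P ≈ 12900 W

P = εσ·4πr²·T⁴.
4πr² = 34.21 m²; T⁴ = 8.654×10⁹ K⁴.
P = 0.77·5.67×10⁻⁸·34.21·8.654×10⁹.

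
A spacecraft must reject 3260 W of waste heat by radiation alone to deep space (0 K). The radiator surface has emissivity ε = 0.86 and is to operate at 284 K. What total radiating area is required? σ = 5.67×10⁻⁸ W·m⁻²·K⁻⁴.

P = εσA T⁴ ⇒ A = P/(εσT⁴).
T⁴ = 6.505×10⁹ K⁴.
A = 3260/(0.86 × 5.67×10⁻⁸ × 6.505×10⁹).

A ≈ 10.3 m²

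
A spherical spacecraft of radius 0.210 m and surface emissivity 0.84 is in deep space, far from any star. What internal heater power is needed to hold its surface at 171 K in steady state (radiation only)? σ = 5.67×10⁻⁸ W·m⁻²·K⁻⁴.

P = εσ·4πr²·T⁴.
4πr² = 0.5542 m²; T⁴ = 8.550×10⁸ K⁴.
P = 0.84·5.67×10⁻⁸·0.5542·8.550×10⁸.

P ≈ 22.6 W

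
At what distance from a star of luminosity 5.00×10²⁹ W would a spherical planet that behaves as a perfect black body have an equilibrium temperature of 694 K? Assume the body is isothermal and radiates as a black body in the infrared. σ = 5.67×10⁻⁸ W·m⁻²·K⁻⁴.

d ≈ 8.70×10¹¹ m

For an isothermal black-emitting sphere, (1−a)S·πr² = σ·4πr²·T⁴ ⇒ S = 4σT⁴/(1−a).
S = 4·5.67×10⁻⁸·(694)⁴/1.00 = 52610 W/m².
Flux falls as S = L/(4πd²), so d = √(L/(4πS)) = √(5.00×10²⁹/(4π·52610)).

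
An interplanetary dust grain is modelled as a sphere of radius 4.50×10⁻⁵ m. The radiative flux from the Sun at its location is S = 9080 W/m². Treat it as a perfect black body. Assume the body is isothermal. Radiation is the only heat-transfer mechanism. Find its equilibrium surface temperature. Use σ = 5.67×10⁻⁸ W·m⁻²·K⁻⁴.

At equilibrium, absorbed power = emitted power.
Absorbing cross-section = πr² = 6.362×10⁻⁹ m²; emitting surface = 4πr² = 2.545×10⁻⁸ m² (ratio 4).
S·A_cross = εσ·A_surf·T⁴  ⇒  T⁴ = S/(4σ).
T⁴ = 1.00·9080/(4·5.67×10⁻⁸) = 4.004×10¹⁰ K⁴.
T = (4.004×10¹⁰)^(1/4).

T ≈ 447 K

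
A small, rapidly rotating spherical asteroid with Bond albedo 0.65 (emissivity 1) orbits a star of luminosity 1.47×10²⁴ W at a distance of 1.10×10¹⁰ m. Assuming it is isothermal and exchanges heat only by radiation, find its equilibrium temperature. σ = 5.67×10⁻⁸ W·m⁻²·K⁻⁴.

T ≈ 197 K

First find the stellar flux at distance d: S = L/(4πd²) = 1.47×10²⁴/(4π·(1.10×10¹⁰)²) = 966.8 W/m².
For an isothermal sphere, absorbed (1−a)S·πr² = emitted σ·4πr²·T⁴, so T⁴ = (1−a)S/(4σ).
T⁴ = 0.350·966.8/(4·5.67×10⁻⁸) = 1.492×10⁹ K⁴.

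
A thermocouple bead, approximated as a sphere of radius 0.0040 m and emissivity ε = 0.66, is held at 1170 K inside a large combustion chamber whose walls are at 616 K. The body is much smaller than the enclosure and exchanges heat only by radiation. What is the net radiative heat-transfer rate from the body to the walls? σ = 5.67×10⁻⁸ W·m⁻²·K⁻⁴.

P_net ≈ 13.0 W

For a small grey body in a large enclosure: P_net = εσA(T_body⁴ − T_wall⁴).
A = 4πr² = 2.011×10⁻⁴ m²; T_body⁴ − T_wall⁴ = 1.874×10¹² − 1.440×10¹¹ = 1.730×10¹² K⁴.
|P_net| = 0.66·5.67×10⁻⁸·2.011×10⁻⁴·1.730×10¹².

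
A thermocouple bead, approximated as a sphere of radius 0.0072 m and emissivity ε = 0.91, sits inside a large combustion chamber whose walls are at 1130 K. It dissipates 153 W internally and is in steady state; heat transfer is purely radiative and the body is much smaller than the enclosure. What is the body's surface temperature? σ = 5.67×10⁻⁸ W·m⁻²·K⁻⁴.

T ≈ 1580 K

For a small grey body in a large enclosure, net radiated power = εσA(T⁴ − T_w⁴).
Steady state: P = εσA(T⁴ − T_w⁴) with A = 4πr² = 6.514×10⁻⁴ m².
T⁴ = P/(εσA) + T_w⁴ = 153/(0.91·5.67×10⁻⁸·6.514×10⁻⁴) + (1130)⁴
    = 4.552×10¹² + 1.630×10¹² = 6.182×10¹² K⁴.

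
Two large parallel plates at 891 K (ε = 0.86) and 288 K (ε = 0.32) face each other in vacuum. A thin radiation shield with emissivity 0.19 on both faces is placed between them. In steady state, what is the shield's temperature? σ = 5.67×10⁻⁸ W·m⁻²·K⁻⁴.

T_s ≈ 778 K

In steady state the net flux on the hot side equals that on the cold side.
σ(T₁⁴−T_s⁴)/D₁ = σ(T_s⁴−T₂⁴)/D₂, with D₁ = 1/ε₁+1/ε_s−1 = 5.426, D₂ = 1/ε_s+1/ε₂−1 = 7.388.
Solve for T_s⁴: T_s⁴ = (D₂·T₁⁴ + D₁·T₂⁴)/(D₁+D₂) = 3.663×10¹¹ K⁴.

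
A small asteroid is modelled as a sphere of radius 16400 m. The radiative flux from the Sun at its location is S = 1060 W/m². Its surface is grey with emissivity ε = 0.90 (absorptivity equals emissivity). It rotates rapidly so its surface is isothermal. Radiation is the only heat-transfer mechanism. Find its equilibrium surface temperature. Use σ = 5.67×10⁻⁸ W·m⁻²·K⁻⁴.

T ≈ 261 K

At equilibrium, absorbed power = emitted power.
Absorbing cross-section = πr² = 8.450×10⁸ m²; emitting surface = 4πr² = 3.380×10⁹ m² (ratio 4).
εS·A_cross = εσ·A_surf·T⁴  ⇒  T⁴ = S/(4σ)   (ε cancels).
T⁴ = 1060/(4·5.67×10⁻⁸) = 4.674×10⁹ K⁴.
T = (4.674×10⁹)^(1/4).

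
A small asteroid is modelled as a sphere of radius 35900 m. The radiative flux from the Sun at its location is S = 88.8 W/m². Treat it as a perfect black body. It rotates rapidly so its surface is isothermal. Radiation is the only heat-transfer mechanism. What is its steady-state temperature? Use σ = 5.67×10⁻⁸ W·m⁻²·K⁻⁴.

At equilibrium, absorbed power = emitted power.
Absorbing cross-section = πr² = 4.049×10⁹ m²; emitting surface = 4πr² = 1.620×10¹⁰ m² (ratio 4).
S·A_cross = εσ·A_surf·T⁴  ⇒  T⁴ = S/(4σ).
T⁴ = 1.00·88.8/(4·5.67×10⁻⁸) = 3.915×10⁸ K⁴.
T = (3.915×10⁸)^(1/4).

T ≈ 141 K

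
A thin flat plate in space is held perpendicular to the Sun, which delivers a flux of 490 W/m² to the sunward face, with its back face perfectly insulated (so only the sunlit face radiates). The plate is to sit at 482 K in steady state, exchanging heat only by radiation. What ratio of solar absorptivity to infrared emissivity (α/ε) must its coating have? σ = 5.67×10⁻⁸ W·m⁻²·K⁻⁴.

α/ε ≈ 6.25

Balance: αS·A = εσ·1A·T⁴ ⇒ α/ε = σT⁴/S.
α/ε = 5.67×10⁻⁸·(482)⁴/490 = 5.67×10⁻⁸·5.397×10¹⁰/490.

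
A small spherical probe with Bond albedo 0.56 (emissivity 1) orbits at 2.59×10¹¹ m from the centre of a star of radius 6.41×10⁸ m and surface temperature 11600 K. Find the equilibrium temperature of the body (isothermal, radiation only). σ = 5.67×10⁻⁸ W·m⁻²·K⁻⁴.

The star's surface emits σT_*⁴; at distance d the flux is S = σT_*⁴(R_*/d)².
S = 5.67×10⁻⁸·(11600)⁴·(6.41×10⁸/2.59×10¹¹)² = 6288 W/m².
For an isothermal sphere T⁴ = (1−a)S/(4σ) = 1.220×10¹⁰ K⁴.

T ≈ 332 K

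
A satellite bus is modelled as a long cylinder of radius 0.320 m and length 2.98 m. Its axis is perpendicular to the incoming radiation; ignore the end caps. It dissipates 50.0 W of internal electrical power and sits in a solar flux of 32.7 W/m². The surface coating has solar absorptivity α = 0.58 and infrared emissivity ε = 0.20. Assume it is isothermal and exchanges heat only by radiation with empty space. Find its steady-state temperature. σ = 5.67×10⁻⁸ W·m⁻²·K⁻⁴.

T ≈ 189 K

At steady state, absorbed solar power + internal power = radiated power.
Absorbed: α·S·A_cross = 0.58·32.7·1.907 = 36.17 W (cross-section 2rL).
Total input = 36.17 + 50.0 = 86.17 W.
Radiated: εσ·A_surf·T⁴ with A_surf = 2πrL = 5.992 m².
T⁴ = 86.17/(0.20·5.67×10⁻⁸·5.992) = 1.268×10⁹ K⁴.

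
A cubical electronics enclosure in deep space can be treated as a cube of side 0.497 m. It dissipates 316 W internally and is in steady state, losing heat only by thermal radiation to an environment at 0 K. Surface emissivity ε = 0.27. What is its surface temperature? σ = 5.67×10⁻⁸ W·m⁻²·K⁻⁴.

T ≈ 344 K

Steady state: internal power = radiated power, P = εσA T⁴.
Radiating area A = 6L² = 1.482 m².
T⁴ = P/(εσA) = 316/(0.27·5.67×10⁻⁸·1.482) = 1.393×10¹⁰ K⁴.
T = (1.393×10¹⁰)^(1/4).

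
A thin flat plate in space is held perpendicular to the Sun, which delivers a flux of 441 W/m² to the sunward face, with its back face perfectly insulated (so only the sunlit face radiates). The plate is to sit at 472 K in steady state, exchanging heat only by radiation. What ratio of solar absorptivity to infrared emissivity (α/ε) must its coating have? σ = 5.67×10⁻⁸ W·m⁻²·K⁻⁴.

α/ε ≈ 6.38

Balance: αS·A = εσ·1A·T⁴ ⇒ α/ε = σT⁴/S.
α/ε = 5.67×10⁻⁸·(472)⁴/441 = 5.67×10⁻⁸·4.963×10¹⁰/441.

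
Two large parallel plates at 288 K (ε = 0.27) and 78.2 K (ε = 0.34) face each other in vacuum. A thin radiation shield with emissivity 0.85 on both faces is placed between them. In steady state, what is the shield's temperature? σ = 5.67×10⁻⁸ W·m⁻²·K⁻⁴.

In steady state the net flux on the hot side equals that on the cold side.
σ(T₁⁴−T_s⁴)/D₁ = σ(T_s⁴−T₂⁴)/D₂, with D₁ = 1/ε₁+1/ε_s−1 = 3.880, D₂ = 1/ε_s+1/ε₂−1 = 3.118.
Solve for T_s⁴: T_s⁴ = (D₂·T₁⁴ + D₁·T₂⁴)/(D₁+D₂) = 3.086×10⁹ K⁴.

T_s ≈ 236 K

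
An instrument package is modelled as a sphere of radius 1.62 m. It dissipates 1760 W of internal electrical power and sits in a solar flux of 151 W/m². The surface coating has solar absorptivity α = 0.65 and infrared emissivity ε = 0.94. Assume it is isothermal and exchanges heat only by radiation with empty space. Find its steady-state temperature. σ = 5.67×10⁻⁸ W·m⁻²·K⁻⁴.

T ≈ 196 K

At steady state, absorbed solar power + internal power = radiated power.
Absorbed: α·S·A_cross = 0.65·151·8.245 = 809.2 W (cross-section πr²).
Total input = 809.2 + 1760 = 2569 W.
Radiated: εσ·A_surf·T⁴ with A_surf = 4πr² = 32.98 m².
T⁴ = 2569/(0.94·5.67×10⁻⁸·32.98) = 1.462×10⁹ K⁴.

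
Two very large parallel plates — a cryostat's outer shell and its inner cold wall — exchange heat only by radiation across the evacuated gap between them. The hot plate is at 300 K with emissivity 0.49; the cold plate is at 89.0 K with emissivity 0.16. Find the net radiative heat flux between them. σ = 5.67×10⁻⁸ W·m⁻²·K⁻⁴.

For two infinite grey parallel plates, q = σ(T₁⁴ − T₂⁴)/(1/ε₁ + 1/ε₂ − 1).
T₁⁴ − T₂⁴ = 8.100×10⁹ − 6.274×10⁷ = 8.037×10⁹ K⁴.
1/ε₁ + 1/ε₂ − 1 = 2.041 + 6.250 − 1 = 7.291.
q = 5.67×10⁻⁸ × 8.037×10⁹ / 7.291.

q ≈ 62.5 W/m²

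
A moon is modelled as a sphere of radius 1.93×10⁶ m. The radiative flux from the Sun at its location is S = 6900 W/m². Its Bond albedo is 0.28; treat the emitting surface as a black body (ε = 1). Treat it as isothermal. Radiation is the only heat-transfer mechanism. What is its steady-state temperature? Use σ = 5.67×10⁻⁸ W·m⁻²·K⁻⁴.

T ≈ 385 K

At equilibrium, absorbed power = emitted power.
Absorbing cross-section = πr² = 1.170×10¹³ m²; emitting surface = 4πr² = 4.681×10¹³ m² (ratio 4).
(1−a)S·A_cross = εσ·A_surf·T⁴  ⇒  T⁴ = (1−a)S/(4σ).
T⁴ = 0.720·6900/(4·5.67×10⁻⁸) = 2.190×10¹⁰ K⁴.
T = (2.190×10¹⁰)^(1/4).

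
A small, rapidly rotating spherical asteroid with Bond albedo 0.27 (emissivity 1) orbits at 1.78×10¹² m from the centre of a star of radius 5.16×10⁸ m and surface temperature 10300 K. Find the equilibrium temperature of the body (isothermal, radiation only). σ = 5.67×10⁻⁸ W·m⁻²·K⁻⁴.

The star's surface emits σT_*⁴; at distance d the flux is S = σT_*⁴(R_*/d)².
S = 5.67×10⁻⁸·(10300)⁴·(5.16×10⁸/1.78×10¹²)² = 53.63 W/m².
For an isothermal sphere T⁴ = (1−a)S/(4σ) = 1.726×10⁸ K⁴.

T ≈ 115 K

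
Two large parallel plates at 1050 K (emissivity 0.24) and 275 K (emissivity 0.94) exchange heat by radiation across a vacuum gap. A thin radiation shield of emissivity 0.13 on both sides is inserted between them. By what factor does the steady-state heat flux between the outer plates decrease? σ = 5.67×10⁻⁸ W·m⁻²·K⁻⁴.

factor ≈ 4.40

Without shield: q₀ = σΔ(T⁴)/(1/ε₁+1/ε₂−1) with denominator 4.230.
With shield the two gaps are in series; the resistances add: (1/ε₁+1/ε_s−1)+(1/ε_s+1/ε₂−1) = 10.86+7.756 = 18.62.
Heat-flux ratio q₀/q = 18.62/4.230.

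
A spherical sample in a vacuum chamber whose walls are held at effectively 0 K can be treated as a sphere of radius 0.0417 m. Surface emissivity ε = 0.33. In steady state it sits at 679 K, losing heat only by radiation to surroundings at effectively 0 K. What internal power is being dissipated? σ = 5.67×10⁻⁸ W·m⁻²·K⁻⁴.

Steady state: P = εσA T⁴.
A = 4πr² = 0.02185 m²; T⁴ = (679)⁴ = 2.126×10¹¹ K⁴.
P = 0.33 × 5.67×10⁻⁸ × 0.02185 × 2.126×10¹¹.

P ≈ 86.9 W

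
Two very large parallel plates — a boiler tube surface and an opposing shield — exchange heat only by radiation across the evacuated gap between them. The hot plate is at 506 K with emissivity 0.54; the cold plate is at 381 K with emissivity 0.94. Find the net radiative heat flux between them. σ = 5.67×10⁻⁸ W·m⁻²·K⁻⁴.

q ≈ 1320 W/m²

For two infinite grey parallel plates, q = σ(T₁⁴ − T₂⁴)/(1/ε₁ + 1/ε₂ − 1).
T₁⁴ − T₂⁴ = 6.555×10¹⁰ − 2.107×10¹⁰ = 4.448×10¹⁰ K⁴.
1/ε₁ + 1/ε₂ − 1 = 1.852 + 1.064 − 1 = 1.916.
q = 5.67×10⁻⁸ × 4.448×10¹⁰ / 1.916.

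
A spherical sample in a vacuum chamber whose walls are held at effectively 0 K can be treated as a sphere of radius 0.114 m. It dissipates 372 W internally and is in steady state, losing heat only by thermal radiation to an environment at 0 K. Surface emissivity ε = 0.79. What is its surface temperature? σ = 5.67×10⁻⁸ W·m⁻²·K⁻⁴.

T ≈ 475 K

Steady state: internal power = radiated power, P = εσA T⁴.
Radiating area A = 4πr² = 0.1633 m².
T⁴ = P/(εσA) = 372/(0.79·5.67×10⁻⁸·0.1633) = 5.085×10¹⁰ K⁴.
T = (5.085×10¹⁰)^(1/4).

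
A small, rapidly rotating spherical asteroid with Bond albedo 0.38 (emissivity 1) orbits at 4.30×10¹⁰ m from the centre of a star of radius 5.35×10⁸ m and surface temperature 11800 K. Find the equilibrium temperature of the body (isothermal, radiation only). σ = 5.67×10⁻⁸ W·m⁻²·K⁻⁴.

T ≈ 826 K

The star's surface emits σT_*⁴; at distance d the flux is S = σT_*⁴(R_*/d)².
S = 5.67×10⁻⁸·(11800)⁴·(5.35×10⁸/4.30×10¹⁰)² = 1.702×10⁵ W/m².
For an isothermal sphere T⁴ = (1−a)S/(4σ) = 4.652×10¹¹ K⁴.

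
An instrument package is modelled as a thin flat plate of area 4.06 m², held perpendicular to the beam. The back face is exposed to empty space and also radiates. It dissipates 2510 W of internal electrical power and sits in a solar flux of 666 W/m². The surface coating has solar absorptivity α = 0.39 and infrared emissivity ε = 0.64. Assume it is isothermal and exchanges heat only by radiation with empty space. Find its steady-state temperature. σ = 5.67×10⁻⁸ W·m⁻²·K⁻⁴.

T ≈ 332 K

At steady state, absorbed solar power + internal power = radiated power.
Absorbed: α·S·A_cross = 0.39·666·4.060 = 1055 W (cross-section A).
Total input = 1055 + 2510 = 3565 W.
Radiated: εσ·A_surf·T⁴ with A_surf = 2A = 8.120 m².
T⁴ = 3565/(0.64·5.67×10⁻⁸·8.120) = 1.210×10¹⁰ K⁴.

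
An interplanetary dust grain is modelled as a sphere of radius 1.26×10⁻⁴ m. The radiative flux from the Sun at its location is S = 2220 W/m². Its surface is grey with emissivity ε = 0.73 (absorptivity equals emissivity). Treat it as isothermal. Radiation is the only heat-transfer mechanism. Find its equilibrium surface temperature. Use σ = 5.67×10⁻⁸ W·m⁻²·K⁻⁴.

At equilibrium, absorbed power = emitted power.
Absorbing cross-section = πr² = 4.988×10⁻⁸ m²; emitting surface = 4πr² = 1.995×10⁻⁷ m² (ratio 4).
εS·A_cross = εσ·A_surf·T⁴  ⇒  T⁴ = S/(4σ)   (ε cancels).
T⁴ = 2220/(4·5.67×10⁻⁸) = 9.788×10⁹ K⁴.
T = (9.788×10⁹)^(1/4).

T ≈ 315 K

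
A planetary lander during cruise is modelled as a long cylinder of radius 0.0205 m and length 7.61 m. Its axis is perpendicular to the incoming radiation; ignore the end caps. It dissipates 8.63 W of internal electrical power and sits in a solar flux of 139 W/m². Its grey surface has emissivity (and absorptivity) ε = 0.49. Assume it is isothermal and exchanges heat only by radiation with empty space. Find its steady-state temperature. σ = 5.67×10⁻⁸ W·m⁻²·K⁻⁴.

At steady state, absorbed solar power + internal power = radiated power.
Absorbed: α·S·A_cross = 0.49·139·0.3120 = 21.25 W (cross-section 2rL).
Total input = 21.25 + 8.63 = 29.88 W.
Radiated: εσ·A_surf·T⁴ with A_surf = 2πrL = 0.9802 m².
T⁴ = 29.88/(0.49·5.67×10⁻⁸·0.9802) = 1.097×10⁹ K⁴.

T ≈ 182 K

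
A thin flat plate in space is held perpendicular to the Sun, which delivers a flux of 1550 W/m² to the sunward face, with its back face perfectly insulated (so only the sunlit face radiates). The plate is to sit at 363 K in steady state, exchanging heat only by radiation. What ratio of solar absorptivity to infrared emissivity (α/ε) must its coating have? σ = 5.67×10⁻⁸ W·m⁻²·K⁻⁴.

Balance: αS·A = εσ·1A·T⁴ ⇒ α/ε = σT⁴/S.
α/ε = 5.67×10⁻⁸·(363)⁴/1550 = 5.67×10⁻⁸·1.736×10¹⁰/1550.

α/ε ≈ 0.635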